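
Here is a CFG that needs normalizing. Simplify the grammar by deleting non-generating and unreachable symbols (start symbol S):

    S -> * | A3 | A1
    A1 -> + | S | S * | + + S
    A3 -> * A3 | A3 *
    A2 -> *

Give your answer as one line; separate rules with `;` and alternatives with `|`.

Generating nonterminals: {A1, A2, S}.
Reachable from S after that: {A1, S}.
Removed useless symbols: {A2, A3} and every production mentioning them.

S -> * | A1; A1 -> + | S | S * | + + S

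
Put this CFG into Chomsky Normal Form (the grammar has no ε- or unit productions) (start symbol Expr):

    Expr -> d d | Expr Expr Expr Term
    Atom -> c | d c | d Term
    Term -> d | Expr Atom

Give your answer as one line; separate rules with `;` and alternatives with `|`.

Introduce a nonterminal for each terminal appearing in a rule of length ≥ 2: X1 → d, X2 → c.
Binarize each right-hand side of length ≥ 3 by chaining fresh nonterminals (Y1, Y2, …): affected rules were Expr → Expr Expr Expr Term.

Expr -> X1 X1 | Expr Y1; Atom -> c | X1 X2 | X1 Term; Term -> d | Expr Atom; X1 -> d; X2 -> c; Y1 -> Expr Y2; Y2 -> Expr Term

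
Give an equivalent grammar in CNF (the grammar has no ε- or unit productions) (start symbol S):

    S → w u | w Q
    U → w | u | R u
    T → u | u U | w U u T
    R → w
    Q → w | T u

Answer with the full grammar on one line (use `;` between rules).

Introduce a nonterminal for each terminal appearing in a rule of length ≥ 2: X1 → w, X2 → u.
Binarize each right-hand side of length ≥ 3 by chaining fresh nonterminals (Y1, Y2, …): affected rules were T → X1 U X2 T.

S → X1 X2 | X1 Q; U → w | u | R X2; T → u | X2 U | X1 Y1; R → w; Q → w | T X2; X1 → w; X2 → u; Y1 → U Y2; Y2 → X2 T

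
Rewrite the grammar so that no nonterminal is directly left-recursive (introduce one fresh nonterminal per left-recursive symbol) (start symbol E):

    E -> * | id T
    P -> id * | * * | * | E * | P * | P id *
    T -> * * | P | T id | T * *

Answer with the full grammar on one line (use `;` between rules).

Left recursion appears on P, T.
For P: α = {*, id *}, β = {id *, * *, *, E *}. Rewrite as P → β P' and P' → α P' | ε.
For T: α = {id, * *}, β = {* *, P}. Rewrite as T → β T' and T' → α T' | ε.

E -> * | id T; P -> id * P' | * * P' | * P' | E * P'; T -> * * T' | P T'; P' -> * P' | id * P' | eps; T' -> id T' | * * T' | eps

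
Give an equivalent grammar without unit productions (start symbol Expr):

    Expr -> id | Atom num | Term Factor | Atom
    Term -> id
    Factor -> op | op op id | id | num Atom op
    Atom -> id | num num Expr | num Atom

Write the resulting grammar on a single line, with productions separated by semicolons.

Expr -> id | num num Expr | num Atom | Atom num | Term Factor; Term -> id; Factor -> op | op op id | id | num Atom op; Atom -> id | num num Expr | num Atom

Unit pairs: Expr ⇒* {Atom}.
Replace each nonterminal's rules with the union of the non-unit rules of every nonterminal it unit-derives.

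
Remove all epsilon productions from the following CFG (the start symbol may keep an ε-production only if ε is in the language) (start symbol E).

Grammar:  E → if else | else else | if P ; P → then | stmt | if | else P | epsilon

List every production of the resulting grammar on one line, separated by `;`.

E → if else | else else | if P | if; P → then | stmt | if | else P | else

Nullable nonterminals: {P}.
ε ∉ L(G), so no ε-production is kept.
Expand every rule over subsets of its nullable positions: E → if P gives if P | if. P → else P gives else P | else.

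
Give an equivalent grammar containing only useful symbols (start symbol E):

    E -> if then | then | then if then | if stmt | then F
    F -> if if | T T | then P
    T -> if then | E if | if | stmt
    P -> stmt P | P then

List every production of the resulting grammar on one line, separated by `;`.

E -> if then | then | then if then | if stmt | then F; F -> if if | T T; T -> if then | E if | if | stmt

Generating nonterminals: {E, F, T}.
Reachable from E after that: {E, F, T}.
Removed useless symbols: {P} and every production mentioning them.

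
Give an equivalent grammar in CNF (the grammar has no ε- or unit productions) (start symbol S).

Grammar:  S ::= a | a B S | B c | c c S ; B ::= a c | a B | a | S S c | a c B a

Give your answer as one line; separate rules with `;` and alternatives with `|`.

Introduce a nonterminal for each terminal appearing in a rule of length ≥ 2: X1 → a, X2 → c.
Binarize each right-hand side of length ≥ 3 by chaining fresh nonterminals (Y1, Y2, …): affected rules were S → X1 B S; S → X2 X2 S; B → S S X2; B → X1 X2 B X1.

S ::= a | X1 Y1 | B X2 | X2 Y2; B ::= X1 X2 | X1 B | a | S Y3 | X1 Y4; X1 ::= a; X2 ::= c; Y1 ::= B S; Y2 ::= X2 S; Y3 ::= S X2; Y4 ::= X2 Y5; Y5 ::= B X1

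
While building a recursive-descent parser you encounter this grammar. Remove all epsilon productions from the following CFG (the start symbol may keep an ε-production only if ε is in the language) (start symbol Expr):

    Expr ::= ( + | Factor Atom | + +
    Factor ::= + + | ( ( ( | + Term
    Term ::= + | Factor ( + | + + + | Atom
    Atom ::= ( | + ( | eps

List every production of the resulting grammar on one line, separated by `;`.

Nullable nonterminals: {Atom, Term}.
ε ∉ L(G), so no ε-production is kept.
Add the nullable-subset variants: Expr → Factor Atom gives Factor Atom | Factor. Factor → + Term gives + Term | +.

Expr ::= ( + | Factor Atom | Factor | + +; Factor ::= + + | ( ( ( | + Term | +; Term ::= + | Factor ( + | + + + | Atom; Atom ::= ( | + (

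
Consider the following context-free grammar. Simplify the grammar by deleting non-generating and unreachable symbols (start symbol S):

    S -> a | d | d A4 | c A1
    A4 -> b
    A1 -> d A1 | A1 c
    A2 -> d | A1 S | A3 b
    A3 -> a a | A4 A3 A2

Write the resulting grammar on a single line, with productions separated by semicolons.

Generating nonterminals: {A2, A3, A4, S}.
Reachable from S after that: {A4, S}.
Removed useless symbols: {A1, A2, A3} and every production mentioning them.

S -> a | d | d A4; A4 -> b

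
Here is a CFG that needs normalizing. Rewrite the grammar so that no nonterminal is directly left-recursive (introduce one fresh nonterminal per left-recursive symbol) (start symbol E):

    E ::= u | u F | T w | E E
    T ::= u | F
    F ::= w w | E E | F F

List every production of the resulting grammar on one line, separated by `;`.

E ::= u E' | u F E' | T w E'; T ::= u | F; F ::= w w F' | E E F'; E' ::= E E' | epsilon; F' ::= F F' | epsilon

Left recursion appears on E, F.
For E: α = {E}, β = {u, u F, T w}. Rewrite as E → β E' and E' → α E' | ε.
For F: α = {F}, β = {w w, E E}. Rewrite as F → β F' and F' → α F' | ε.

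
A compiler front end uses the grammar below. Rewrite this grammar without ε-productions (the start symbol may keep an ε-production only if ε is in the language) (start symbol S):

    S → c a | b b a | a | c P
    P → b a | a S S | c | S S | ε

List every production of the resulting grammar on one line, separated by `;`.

Nullable nonterminals: {P}.
ε ∉ L(G), so no ε-production is kept.
For each production, add variants omitting each subset of nullable occurrences: S → c P gives c P | c.

S → c a | b b a | a | c P | c; P → b a | a S S | c | S S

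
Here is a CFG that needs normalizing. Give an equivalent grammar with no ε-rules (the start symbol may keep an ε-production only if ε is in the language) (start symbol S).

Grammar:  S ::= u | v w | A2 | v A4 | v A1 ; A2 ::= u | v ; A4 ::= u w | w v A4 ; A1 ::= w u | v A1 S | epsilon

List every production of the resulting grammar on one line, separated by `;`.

S ::= u | v w | A2 | v A4 | v A1 | v; A2 ::= u | v; A4 ::= u w | w v A4; A1 ::= w u | v A1 S | v S

Nullable nonterminals: {A1}.
ε ∉ L(G), so no ε-production is kept.
Expand every rule over subsets of its nullable positions: S → v A1 gives v A1 | v. A1 → v A1 S gives v A1 S | v S.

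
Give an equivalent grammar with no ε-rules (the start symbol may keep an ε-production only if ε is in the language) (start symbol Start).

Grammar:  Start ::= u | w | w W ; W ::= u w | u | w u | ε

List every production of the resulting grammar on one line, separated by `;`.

Nullable nonterminals: {W}.
ε ∉ L(G), so no ε-production is kept.

Start ::= u | w | w W; W ::= u w | u | w u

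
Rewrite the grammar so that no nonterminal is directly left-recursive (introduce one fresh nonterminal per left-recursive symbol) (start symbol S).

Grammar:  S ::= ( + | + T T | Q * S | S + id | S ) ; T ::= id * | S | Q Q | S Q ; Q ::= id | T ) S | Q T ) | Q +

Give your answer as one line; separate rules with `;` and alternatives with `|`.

S ::= ( + S' | + T T S' | Q * S S'; T ::= id * | S | Q Q | S Q; Q ::= id Q' | T ) S Q'; S' ::= + id S' | ) S' | eps; Q' ::= T ) Q' | + Q' | eps

S, Q are directly left-recursive.
For S: α = {+ id, )}, β = {( +, + T T, Q * S}. Rewrite as S → β S' and S' → α S' | ε.
For Q: α = {T ), +}, β = {id, T ) S}. Rewrite as Q → β Q' and Q' → α Q' | ε.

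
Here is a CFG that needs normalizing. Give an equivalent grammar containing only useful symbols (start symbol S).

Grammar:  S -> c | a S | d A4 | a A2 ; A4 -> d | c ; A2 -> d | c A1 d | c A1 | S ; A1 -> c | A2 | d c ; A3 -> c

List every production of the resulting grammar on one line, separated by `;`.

S -> c | a S | d A4 | a A2; A4 -> d | c; A2 -> d | c A1 d | c A1 | S; A1 -> c | A2 | d c

Generating nonterminals: {A1, A2, A3, A4, S}.
Reachable from S after that: {A1, A2, A4, S}.
Removed useless symbols: {A3} and every production mentioning them.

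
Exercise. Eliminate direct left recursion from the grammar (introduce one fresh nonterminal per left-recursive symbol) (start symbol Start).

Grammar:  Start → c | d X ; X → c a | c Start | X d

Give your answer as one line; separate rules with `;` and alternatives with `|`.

Start → c | d X; X → c a X1 | c Start X1; X1 → d X1 | ε

Directly left-recursive nonterminal: X.
For X: α = {d}, β = {c a, c Start}. Rewrite as X → β X1 and X1 → α X1 | ε.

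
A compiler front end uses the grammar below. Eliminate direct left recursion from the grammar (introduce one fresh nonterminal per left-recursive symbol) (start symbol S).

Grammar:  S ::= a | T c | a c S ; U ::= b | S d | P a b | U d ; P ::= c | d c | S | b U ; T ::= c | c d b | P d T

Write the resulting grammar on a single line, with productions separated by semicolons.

Left recursion appears on U.
For U: α = {d}, β = {b, S d, P a b}. Rewrite as U → β U' and U' → α U' | ε.

S ::= a | T c | a c S; U ::= b U' | S d U' | P a b U'; P ::= c | d c | S | b U; T ::= c | c d b | P d T; U' ::= d U' | eps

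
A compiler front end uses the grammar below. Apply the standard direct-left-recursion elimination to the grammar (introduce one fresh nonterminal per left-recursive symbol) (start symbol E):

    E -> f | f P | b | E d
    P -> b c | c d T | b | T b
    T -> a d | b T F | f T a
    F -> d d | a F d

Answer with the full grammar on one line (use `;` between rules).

E -> f E' | f P E' | b E'; P -> b c | c d T | b | T b; T -> a d | b T F | f T a; F -> d d | a F d; E' -> d E' | epsilon

Directly left-recursive nonterminal: E.
For E: α = {d}, β = {f, f P, b}. Rewrite as E → β E' and E' → α E' | ε.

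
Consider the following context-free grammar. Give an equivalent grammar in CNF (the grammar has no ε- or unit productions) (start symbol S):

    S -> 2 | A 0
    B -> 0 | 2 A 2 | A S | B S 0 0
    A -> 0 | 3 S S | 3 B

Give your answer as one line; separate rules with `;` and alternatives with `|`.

S -> 2 | A X1; B -> 0 | X2 Y1 | A S | B Y2; A -> 0 | X3 Y4 | X3 B; X1 -> 0; X2 -> 2; X3 -> 3; Y1 -> A X2; Y2 -> S Y3; Y3 -> X1 X1; Y4 -> S S

Introduce a nonterminal for each terminal appearing in a rule of length ≥ 2: X1 → 0, X2 → 2, X3 → 3.
Binarize each right-hand side of length ≥ 3 by chaining fresh nonterminals (Y1, Y2, …): affected rules were B → X2 A X2; B → B S X1 X1; A → X3 S S.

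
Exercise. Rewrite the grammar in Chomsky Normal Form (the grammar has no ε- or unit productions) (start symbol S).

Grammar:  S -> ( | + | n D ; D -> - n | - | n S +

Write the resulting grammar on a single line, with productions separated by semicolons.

Introduce a nonterminal for each terminal appearing in a rule of length ≥ 2: X1 → n, X2 → -, X3 → +.
Binarize each right-hand side of length ≥ 3 by chaining fresh nonterminals (Y1, Y2, …): affected rules were D → X1 S X3.

S -> ( | + | X1 D; D -> X2 X1 | - | X1 Y1; X1 -> n; X2 -> -; X3 -> +; Y1 -> S X3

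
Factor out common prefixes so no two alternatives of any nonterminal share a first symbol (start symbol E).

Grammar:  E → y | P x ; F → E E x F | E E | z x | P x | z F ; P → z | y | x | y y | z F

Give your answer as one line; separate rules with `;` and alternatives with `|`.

E → y | P x; F → P x | E E F' | z F''; P → x | z P' | y P''; F' → x F | eps; F'' → x | F; P' → eps | F; P'' → eps | y

F has alternatives sharing prefix 'E E': factor to F → E E F' with F' → x F | ε.
F has alternatives sharing prefix 'z': factor to F → z F'' with F'' → x | F.
P has alternatives sharing prefix 'z': factor to P → z P' with P' → ε | F.
P has alternatives sharing prefix 'y': factor to P → y P'' with P'' → ε | y.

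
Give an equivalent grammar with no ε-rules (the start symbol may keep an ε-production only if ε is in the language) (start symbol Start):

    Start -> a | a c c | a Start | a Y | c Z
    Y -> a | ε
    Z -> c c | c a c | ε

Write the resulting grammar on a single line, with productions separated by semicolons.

Start -> a | a c c | a Start | a Y | c Z | c; Y -> a; Z -> c c | c a c

Nullable nonterminals: {Y, Z}.
ε ∉ L(G), so no ε-production is kept.
Add the nullable-subset variants: Start → c Z gives c Z | c.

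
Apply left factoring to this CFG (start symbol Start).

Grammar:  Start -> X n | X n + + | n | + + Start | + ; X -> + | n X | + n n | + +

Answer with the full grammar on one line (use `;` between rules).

Start has alternatives sharing prefix 'X n': factor to Start → X n Start1 with Start1 → ε | + +.
Start has alternatives sharing prefix '+': factor to Start → + Start2 with Start2 → + Start | ε.
X has alternatives sharing prefix '+': factor to X → + X1 with X1 → ε | n n | +.

Start -> n | X n Start1 | + Start2; X -> n X | + X1; Start1 -> ε | + +; Start2 -> + Start | ε; X1 -> ε | n n | +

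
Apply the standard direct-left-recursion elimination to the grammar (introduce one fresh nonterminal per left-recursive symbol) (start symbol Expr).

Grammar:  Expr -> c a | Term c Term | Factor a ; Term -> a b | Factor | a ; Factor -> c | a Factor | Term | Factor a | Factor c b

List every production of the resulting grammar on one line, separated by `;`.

Left recursion appears on Factor.
For Factor: α = {a, c b}, β = {c, a Factor, Term}. Rewrite as Factor → β Factor1 and Factor1 → α Factor1 | ε.

Expr -> c a | Term c Term | Factor a; Term -> a b | Factor | a; Factor -> c Factor1 | a Factor Factor1 | Term Factor1; Factor1 -> a Factor1 | c b Factor1 | epsilon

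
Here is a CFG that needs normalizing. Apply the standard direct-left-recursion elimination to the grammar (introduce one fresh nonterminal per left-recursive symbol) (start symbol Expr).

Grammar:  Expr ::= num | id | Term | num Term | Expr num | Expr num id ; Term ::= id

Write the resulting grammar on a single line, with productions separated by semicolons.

Expr ::= num Expr1 | id Expr1 | Term Expr1 | num Term Expr1; Term ::= id; Expr1 ::= num Expr1 | num id Expr1 | ε

Directly left-recursive nonterminal: Expr.
For Expr: α = {num, num id}, β = {num, id, Term, num Term}. Rewrite as Expr → β Expr1 and Expr1 → α Expr1 | ε.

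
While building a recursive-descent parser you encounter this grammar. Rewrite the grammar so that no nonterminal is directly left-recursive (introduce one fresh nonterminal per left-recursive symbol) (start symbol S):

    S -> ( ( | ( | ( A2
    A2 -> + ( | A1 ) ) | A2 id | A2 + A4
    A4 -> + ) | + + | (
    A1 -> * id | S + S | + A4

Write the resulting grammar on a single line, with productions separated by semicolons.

S -> ( ( | ( | ( A2; A2 -> + ( A2' | A1 ) ) A2'; A4 -> + ) | + + | (; A1 -> * id | S + S | + A4; A2' -> id A2' | + A4 A2' | ε

Left recursion appears on A2.
For A2: α = {id, + A4}, β = {+ (, A1 ) )}. Rewrite as A2 → β A2' and A2' → α A2' | ε.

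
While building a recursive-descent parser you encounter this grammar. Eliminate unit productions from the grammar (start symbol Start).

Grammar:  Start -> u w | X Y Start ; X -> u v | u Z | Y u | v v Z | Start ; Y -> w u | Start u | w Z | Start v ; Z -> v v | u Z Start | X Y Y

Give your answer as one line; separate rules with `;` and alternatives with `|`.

Unit pairs: X ⇒* {Start}.
Replace each nonterminal's rules with the union of the non-unit rules of every nonterminal it unit-derives.

Start -> u w | X Y Start; X -> u w | X Y Start | u v | u Z | Y u | v v Z; Y -> w u | Start u | w Z | Start v; Z -> v v | u Z Start | X Y Y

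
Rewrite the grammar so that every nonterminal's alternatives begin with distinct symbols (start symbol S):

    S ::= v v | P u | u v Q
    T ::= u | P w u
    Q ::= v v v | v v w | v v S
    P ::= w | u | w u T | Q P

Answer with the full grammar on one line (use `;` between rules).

Q has alternatives sharing prefix 'v v': factor to Q → v v Q' with Q' → v | w | S.
P has alternatives sharing prefix 'w': factor to P → w P' with P' → ε | u T.

S ::= v v | P u | u v Q; T ::= u | P w u; Q ::= v v Q'; P ::= u | Q P | w P'; Q' ::= v | w | S; P' ::= ε | u T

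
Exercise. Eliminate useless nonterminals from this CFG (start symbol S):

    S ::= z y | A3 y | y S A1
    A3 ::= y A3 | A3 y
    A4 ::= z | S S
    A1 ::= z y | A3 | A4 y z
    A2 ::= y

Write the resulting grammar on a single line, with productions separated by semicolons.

S ::= z y | y S A1; A4 ::= z | S S; A1 ::= z y | A4 y z

Generating nonterminals: {A1, A2, A4, S}.
Reachable from S after that: {A1, A4, S}.
Removed useless symbols: {A2, A3} and every production mentioning them.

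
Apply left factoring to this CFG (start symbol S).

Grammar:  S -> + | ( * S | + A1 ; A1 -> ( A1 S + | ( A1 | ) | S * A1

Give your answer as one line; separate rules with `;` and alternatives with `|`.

S -> ( * S | + S'; A1 -> ) | S * A1 | ( A1 A1'; S' -> eps | A1; A1' -> S + | eps

S has alternatives sharing prefix '+': factor to S → + S' with S' → ε | A1.
A1 has alternatives sharing prefix '( A1': factor to A1 → ( A1 A1' with A1' → S + | ε.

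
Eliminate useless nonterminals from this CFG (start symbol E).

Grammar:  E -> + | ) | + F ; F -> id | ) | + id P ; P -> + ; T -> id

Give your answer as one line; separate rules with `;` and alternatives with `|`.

Generating nonterminals: {E, F, P, T}.
Reachable from E after that: {E, F, P}.
Removed useless symbols: {T} and every production mentioning them.

E -> + | ) | + F; F -> id | ) | + id P; P -> +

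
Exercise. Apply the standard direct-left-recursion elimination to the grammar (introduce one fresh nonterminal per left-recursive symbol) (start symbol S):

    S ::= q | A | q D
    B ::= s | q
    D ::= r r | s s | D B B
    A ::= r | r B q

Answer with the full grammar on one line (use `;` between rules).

S ::= q | A | q D; B ::= s | q; D ::= r r D' | s s D'; A ::= r | r B q; D' ::= B B D' | epsilon

Directly left-recursive nonterminal: D.
For D: α = {B B}, β = {r r, s s}. Rewrite as D → β D' and D' → α D' | ε.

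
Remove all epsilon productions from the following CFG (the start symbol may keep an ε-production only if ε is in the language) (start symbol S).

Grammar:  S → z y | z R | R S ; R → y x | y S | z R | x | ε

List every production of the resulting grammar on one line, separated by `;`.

Nullable nonterminals: {R}.
ε ∉ L(G), so no ε-production is kept.
For each production, add variants omitting each subset of nullable occurrences: S → z R gives z R | z. R → z R gives z R | z.

S → z y | z R | z | R S; R → y x | y S | z R | z | x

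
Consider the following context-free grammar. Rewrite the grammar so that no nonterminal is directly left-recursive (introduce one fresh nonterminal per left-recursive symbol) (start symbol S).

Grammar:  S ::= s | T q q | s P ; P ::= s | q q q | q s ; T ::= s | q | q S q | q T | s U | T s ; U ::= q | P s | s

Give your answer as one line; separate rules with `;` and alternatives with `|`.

T is directly left-recursive.
For T: α = {s}, β = {s, q, q S q, q T, s U}. Rewrite as T → β T' and T' → α T' | ε.

S ::= s | T q q | s P; P ::= s | q q q | q s; T ::= s T' | q T' | q S q T' | q T T' | s U T'; U ::= q | P s | s; T' ::= s T' | ε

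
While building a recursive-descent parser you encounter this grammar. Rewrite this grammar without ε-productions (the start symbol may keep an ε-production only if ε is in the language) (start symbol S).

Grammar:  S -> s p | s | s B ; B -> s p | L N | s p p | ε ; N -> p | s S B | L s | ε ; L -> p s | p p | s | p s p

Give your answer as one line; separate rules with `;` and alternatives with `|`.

S -> s p | s | s B; B -> s p | L N | L | s p p; N -> p | s S B | s S | L s; L -> p s | p p | s | p s p

Nullable nonterminals: {B, N}.
ε ∉ L(G), so no ε-production is kept.
For each production, add variants omitting each subset of nullable occurrences: B → L N gives L N | L. N → s S B gives s S B | s S.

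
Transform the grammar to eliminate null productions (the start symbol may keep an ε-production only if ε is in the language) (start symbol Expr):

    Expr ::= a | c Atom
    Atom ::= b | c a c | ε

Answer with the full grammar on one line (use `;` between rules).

Nullable nonterminals: {Atom}.
ε ∉ L(G), so no ε-production is kept.
For each production, add variants omitting each subset of nullable occurrences: Expr → c Atom gives c Atom | c.

Expr ::= a | c Atom | c; Atom ::= b | c a c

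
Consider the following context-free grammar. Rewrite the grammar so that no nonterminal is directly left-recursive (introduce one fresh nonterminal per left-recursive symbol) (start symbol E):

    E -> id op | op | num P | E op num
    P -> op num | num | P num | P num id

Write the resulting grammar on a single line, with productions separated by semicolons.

Directly left-recursive nonterminals: E, P.
For E: α = {op num}, β = {id op, op, num P}. Rewrite as E → β E' and E' → α E' | ε.
For P: α = {num, num id}, β = {op num, num}. Rewrite as P → β P' and P' → α P' | ε.

E -> id op E' | op E' | num P E'; P -> op num P' | num P'; E' -> op num E' | ε; P' -> num P' | num id P' | ε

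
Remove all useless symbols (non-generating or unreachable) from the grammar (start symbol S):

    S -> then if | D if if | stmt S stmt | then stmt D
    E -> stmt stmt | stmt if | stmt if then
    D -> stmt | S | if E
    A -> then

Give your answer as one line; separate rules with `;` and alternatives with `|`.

Generating nonterminals: {A, D, E, S}.
Reachable from S after that: {D, E, S}.
Removed useless symbols: {A} and every production mentioning them.

S -> then if | D if if | stmt S stmt | then stmt D; E -> stmt stmt | stmt if | stmt if then; D -> stmt | S | if E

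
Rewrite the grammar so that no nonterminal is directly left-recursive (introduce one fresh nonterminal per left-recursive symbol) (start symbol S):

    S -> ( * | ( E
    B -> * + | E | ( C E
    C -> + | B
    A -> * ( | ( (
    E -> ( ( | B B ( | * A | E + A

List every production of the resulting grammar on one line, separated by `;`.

S -> ( * | ( E; B -> * + | E | ( C E; C -> + | B; A -> * ( | ( (; E -> ( ( E' | B B ( E' | * A E'; E' -> + A E' | ε

E is directly left-recursive.
For E: α = {+ A}, β = {( (, B B (, * A}. Rewrite as E → β E' and E' → α E' | ε.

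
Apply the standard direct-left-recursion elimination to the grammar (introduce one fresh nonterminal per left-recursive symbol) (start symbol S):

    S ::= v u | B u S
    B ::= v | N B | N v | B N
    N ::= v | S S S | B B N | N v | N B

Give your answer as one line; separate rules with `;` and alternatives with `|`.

S ::= v u | B u S; B ::= v B' | N B B' | N v B'; N ::= v N' | S S S N' | B B N N'; B' ::= N B' | ε; N' ::= v N' | B N' | ε

Left recursion appears on B, N.
For B: α = {N}, β = {v, N B, N v}. Rewrite as B → β B' and B' → α B' | ε.
For N: α = {v, B}, β = {v, S S S, B B N}. Rewrite as N → β N' and N' → α N' | ε.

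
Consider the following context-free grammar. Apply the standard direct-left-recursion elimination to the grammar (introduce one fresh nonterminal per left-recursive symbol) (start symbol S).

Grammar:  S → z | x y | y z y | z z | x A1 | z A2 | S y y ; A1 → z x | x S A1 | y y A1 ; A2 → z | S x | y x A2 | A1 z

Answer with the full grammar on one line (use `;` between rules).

S → z S' | x y S' | y z y S' | z z S' | x A1 S' | z A2 S'; A1 → z x | x S A1 | y y A1; A2 → z | S x | y x A2 | A1 z; S' → y y S' | ε

Directly left-recursive nonterminal: S.
For S: α = {y y}, β = {z, x y, y z y, z z, x A1, z A2}. Rewrite as S → β S' and S' → α S' | ε.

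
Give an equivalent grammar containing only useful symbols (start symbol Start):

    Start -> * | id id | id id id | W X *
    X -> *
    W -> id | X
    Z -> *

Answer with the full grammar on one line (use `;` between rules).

Start -> * | id id | id id id | W X *; X -> *; W -> id | X

Generating nonterminals: {Start, W, X, Z}.
Reachable from Start after that: {Start, W, X}.
Removed useless symbols: {Z} and every production mentioning them.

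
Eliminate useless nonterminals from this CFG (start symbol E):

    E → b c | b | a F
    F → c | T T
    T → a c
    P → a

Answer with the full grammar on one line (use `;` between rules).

Generating nonterminals: {E, F, P, T}.
Reachable from E after that: {E, F, T}.
Removed useless symbols: {P} and every production mentioning them.

E → b c | b | a F; F → c | T T; T → a c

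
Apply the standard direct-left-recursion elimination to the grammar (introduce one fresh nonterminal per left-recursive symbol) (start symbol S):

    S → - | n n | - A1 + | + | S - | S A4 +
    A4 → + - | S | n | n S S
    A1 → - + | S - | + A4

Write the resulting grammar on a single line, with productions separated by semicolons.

S → - S' | n n S' | - A1 + S' | + S'; A4 → + - | S | n | n S S; A1 → - + | S - | + A4; S' → - S' | A4 + S' | ε

Directly left-recursive nonterminal: S.
For S: α = {-, A4 +}, β = {-, n n, - A1 +, +}. Rewrite as S → β S' and S' → α S' | ε.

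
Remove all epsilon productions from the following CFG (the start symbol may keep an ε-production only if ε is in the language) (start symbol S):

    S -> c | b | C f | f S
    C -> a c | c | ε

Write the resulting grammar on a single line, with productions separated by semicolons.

The nullable symbols are {C}.
ε ∉ L(G), so no ε-production is kept.
Expand every rule over subsets of its nullable positions: S → C f gives C f | f.

S -> c | b | C f | f | f S; C -> a c | c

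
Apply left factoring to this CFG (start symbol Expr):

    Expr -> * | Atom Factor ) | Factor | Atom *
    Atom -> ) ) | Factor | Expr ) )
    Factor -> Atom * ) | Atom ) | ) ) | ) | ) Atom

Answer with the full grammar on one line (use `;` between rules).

Expr -> * | Factor | Atom Expr1; Atom -> ) ) | Factor | Expr ) ); Factor -> ) Factor1 | Atom Factor2; Expr1 -> Factor ) | *; Factor1 -> ) | ε | Atom; Factor2 -> * ) | )

Expr has alternatives sharing prefix 'Atom': factor to Expr → Atom Expr1 with Expr1 → Factor ) | *.
Factor has alternatives sharing prefix ')': factor to Factor → ) Factor1 with Factor1 → ) | ε | Atom.
Factor has alternatives sharing prefix 'Atom': factor to Factor → Atom Factor2 with Factor2 → * ) | ).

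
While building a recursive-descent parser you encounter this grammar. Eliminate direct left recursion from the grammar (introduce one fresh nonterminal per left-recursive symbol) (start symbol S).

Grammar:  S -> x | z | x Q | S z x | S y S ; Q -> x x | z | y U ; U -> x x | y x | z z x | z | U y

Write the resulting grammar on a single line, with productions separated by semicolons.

Left recursion appears on S, U.
For S: α = {z x, y S}, β = {x, z, x Q}. Rewrite as S → β S' and S' → α S' | ε.
For U: α = {y}, β = {x x, y x, z z x, z}. Rewrite as U → β U' and U' → α U' | ε.

S -> x S' | z S' | x Q S'; Q -> x x | z | y U; U -> x x U' | y x U' | z z x U' | z U'; S' -> z x S' | y S S' | eps; U' -> y U' | eps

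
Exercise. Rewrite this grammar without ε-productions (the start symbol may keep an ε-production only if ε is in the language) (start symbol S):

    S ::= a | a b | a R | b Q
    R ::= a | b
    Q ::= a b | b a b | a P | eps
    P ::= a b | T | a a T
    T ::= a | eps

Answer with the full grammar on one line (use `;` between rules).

Nullable nonterminals: {P, Q, T}.
ε ∉ L(G), so no ε-production is kept.
Add the nullable-subset variants: S → b Q gives b Q | b. Q → a P gives a P | a. P → a a T gives a a T | a a.

S ::= a | a b | a R | b Q | b; R ::= a | b; Q ::= a b | b a b | a P | a; P ::= a b | T | a a T | a a; T ::= a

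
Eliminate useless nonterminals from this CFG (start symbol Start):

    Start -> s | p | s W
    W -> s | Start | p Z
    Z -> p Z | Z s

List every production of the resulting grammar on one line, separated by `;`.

Generating nonterminals: {Start, W}.
Reachable from Start after that: {Start, W}.
Removed useless symbols: {Z} and every production mentioning them.

Start -> s | p | s W; W -> s | Start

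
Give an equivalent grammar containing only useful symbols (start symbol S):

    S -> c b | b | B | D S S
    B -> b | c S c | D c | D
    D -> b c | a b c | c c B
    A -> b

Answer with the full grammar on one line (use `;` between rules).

S -> c b | b | B | D S S; B -> b | c S c | D c | D; D -> b c | a b c | c c B

Generating nonterminals: {A, B, D, S}.
Reachable from S after that: {B, D, S}.
Removed useless symbols: {A} and every production mentioning them.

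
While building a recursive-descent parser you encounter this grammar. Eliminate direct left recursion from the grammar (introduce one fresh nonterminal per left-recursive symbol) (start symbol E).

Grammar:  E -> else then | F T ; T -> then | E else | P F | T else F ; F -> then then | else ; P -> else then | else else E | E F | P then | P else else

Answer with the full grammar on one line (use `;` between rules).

E -> else then | F T; T -> then T' | E else T' | P F T'; F -> then then | else; P -> else then P' | else else E P' | E F P'; T' -> else F T' | ε; P' -> then P' | else else P' | ε

T, P are directly left-recursive.
For T: α = {else F}, β = {then, E else, P F}. Rewrite as T → β T' and T' → α T' | ε.
For P: α = {then, else else}, β = {else then, else else E, E F}. Rewrite as P → β P' and P' → α P' | ε.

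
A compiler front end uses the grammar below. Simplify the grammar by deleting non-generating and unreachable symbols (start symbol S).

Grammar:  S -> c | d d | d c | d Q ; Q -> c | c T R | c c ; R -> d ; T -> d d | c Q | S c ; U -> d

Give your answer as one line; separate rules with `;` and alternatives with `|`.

S -> c | d d | d c | d Q; Q -> c | c T R | c c; R -> d; T -> d d | c Q | S c

Generating nonterminals: {Q, R, S, T, U}.
Reachable from S after that: {Q, R, S, T}.
Removed useless symbols: {U} and every production mentioning them.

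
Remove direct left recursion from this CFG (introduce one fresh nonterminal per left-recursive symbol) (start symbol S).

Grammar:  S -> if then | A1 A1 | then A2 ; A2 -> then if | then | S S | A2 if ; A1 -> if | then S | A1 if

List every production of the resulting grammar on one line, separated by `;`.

S -> if then | A1 A1 | then A2; A2 -> then if A2' | then A2' | S S A2'; A1 -> if A1' | then S A1'; A2' -> if A2' | eps; A1' -> if A1' | eps

Directly left-recursive nonterminals: A2, A1.
For A2: α = {if}, β = {then if, then, S S}. Rewrite as A2 → β A2' and A2' → α A2' | ε.
For A1: α = {if}, β = {if, then S}. Rewrite as A1 → β A1' and A1' → α A1' | ε.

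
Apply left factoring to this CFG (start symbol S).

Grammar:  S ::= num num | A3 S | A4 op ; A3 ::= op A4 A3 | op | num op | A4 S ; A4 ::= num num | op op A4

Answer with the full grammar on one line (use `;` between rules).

S ::= num num | A3 S | A4 op; A3 ::= num op | A4 S | op A3'; A4 ::= num num | op op A4; A3' ::= A4 A3 | ε

A3 has alternatives sharing prefix 'op': factor to A3 → op A3' with A3' → A4 A3 | ε.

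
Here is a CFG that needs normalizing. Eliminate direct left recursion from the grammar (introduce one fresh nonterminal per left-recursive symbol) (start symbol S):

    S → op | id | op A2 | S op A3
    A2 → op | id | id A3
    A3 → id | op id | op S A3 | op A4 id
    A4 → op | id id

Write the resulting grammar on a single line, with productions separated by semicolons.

Left recursion appears on S.
For S: α = {op A3}, β = {op, id, op A2}. Rewrite as S → β S' and S' → α S' | ε.

S → op S' | id S' | op A2 S'; A2 → op | id | id A3; A3 → id | op id | op S A3 | op A4 id; A4 → op | id id; S' → op A3 S' | ε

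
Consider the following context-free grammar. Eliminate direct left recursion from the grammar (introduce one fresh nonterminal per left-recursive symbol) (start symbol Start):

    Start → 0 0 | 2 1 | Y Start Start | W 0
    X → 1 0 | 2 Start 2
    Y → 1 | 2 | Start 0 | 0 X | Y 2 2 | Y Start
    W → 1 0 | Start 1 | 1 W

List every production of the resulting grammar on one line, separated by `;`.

Directly left-recursive nonterminal: Y.
For Y: α = {2 2, Start}, β = {1, 2, Start 0, 0 X}. Rewrite as Y → β Y1 and Y1 → α Y1 | ε.

Start → 0 0 | 2 1 | Y Start Start | W 0; X → 1 0 | 2 Start 2; Y → 1 Y1 | 2 Y1 | Start 0 Y1 | 0 X Y1; W → 1 0 | Start 1 | 1 W; Y1 → 2 2 Y1 | Start Y1 | epsilon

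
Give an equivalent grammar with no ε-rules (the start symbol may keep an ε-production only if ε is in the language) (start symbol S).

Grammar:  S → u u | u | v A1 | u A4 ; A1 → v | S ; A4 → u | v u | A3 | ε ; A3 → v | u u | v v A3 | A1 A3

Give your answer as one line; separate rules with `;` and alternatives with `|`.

Nullable set = {A4}.
ε ∉ L(G), so no ε-production is kept.

S → u u | u | v A1 | u A4; A1 → v | S; A4 → u | v u | A3; A3 → v | u u | v v A3 | A1 A3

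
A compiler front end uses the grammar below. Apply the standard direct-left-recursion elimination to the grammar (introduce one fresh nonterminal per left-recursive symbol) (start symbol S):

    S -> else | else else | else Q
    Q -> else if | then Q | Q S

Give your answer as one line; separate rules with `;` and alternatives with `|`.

Q is directly left-recursive.
For Q: α = {S}, β = {else if, then Q}. Rewrite as Q → β Q' and Q' → α Q' | ε.

S -> else | else else | else Q; Q -> else if Q' | then Q Q'; Q' -> S Q' | ε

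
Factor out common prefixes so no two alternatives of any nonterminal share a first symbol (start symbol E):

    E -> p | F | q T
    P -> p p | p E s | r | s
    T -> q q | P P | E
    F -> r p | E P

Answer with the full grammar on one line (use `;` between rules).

E -> p | F | q T; P -> r | s | p P'; T -> q q | P P | E; F -> r p | E P; P' -> p | E s

P has alternatives sharing prefix 'p': factor to P → p P' with P' → p | E s.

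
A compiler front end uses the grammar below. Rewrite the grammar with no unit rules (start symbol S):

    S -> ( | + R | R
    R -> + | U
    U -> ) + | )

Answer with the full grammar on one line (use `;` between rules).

Unit pairs: R ⇒* {U}; S ⇒* {R, U}.
For every A with A ⇒* B via unit rules, add B's non-unit alternatives to A; then delete every rule of the form X → Y.

S -> ) + | ) | ( | + R | +; R -> ) + | ) | +; U -> ) + | )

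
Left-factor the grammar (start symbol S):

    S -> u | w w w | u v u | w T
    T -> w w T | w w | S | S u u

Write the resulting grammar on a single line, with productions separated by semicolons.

S -> u S' | w S''; T -> w w T' | S T''; S' -> epsilon | v u; S'' -> w w | T; T' -> T | epsilon; T'' -> epsilon | u u

S has alternatives sharing prefix 'u': factor to S → u S' with S' → ε | v u.
S has alternatives sharing prefix 'w': factor to S → w S'' with S'' → w w | T.
T has alternatives sharing prefix 'w w': factor to T → w w T' with T' → T | ε.
T has alternatives sharing prefix 'S': factor to T → S T'' with T'' → ε | u u.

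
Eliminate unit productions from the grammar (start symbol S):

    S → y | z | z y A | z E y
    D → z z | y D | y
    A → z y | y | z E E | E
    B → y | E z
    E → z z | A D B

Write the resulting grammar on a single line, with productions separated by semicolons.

Unit pairs: A ⇒* {E}.
Replace each nonterminal's rules with the union of the non-unit rules of every nonterminal it unit-derives.

S → y | z | z y A | z E y; D → z z | y D | y; A → z z | A D B | z y | y | z E E; B → y | E z; E → z z | A D B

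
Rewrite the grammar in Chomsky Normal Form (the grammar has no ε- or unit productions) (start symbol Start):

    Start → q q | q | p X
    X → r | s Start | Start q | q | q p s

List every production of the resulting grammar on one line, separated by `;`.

Introduce a nonterminal for each terminal appearing in a rule of length ≥ 2: X1 → q, X2 → p, X3 → s.
Binarize each right-hand side of length ≥ 3 by chaining fresh nonterminals (Y1, Y2, …): affected rules were X → X1 X2 X3.

Start → X1 X1 | q | X2 X; X → r | X3 Start | Start X1 | q | X1 Y1; X1 → q; X2 → p; X3 → s; Y1 → X2 X3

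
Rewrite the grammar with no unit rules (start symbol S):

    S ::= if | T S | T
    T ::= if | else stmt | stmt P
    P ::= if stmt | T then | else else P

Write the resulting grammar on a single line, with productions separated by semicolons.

Unit pairs: S ⇒* {T}.
For every A with A ⇒* B via unit rules, add B's non-unit alternatives to A; then delete every rule of the form X → Y.

S ::= if | T S | else stmt | stmt P; T ::= if | else stmt | stmt P; P ::= if stmt | T then | else else P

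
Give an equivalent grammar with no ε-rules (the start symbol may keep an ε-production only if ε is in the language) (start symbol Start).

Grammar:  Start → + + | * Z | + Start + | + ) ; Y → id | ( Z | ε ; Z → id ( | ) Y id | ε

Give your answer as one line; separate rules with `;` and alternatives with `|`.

The nullable symbols are {Y, Z}.
ε ∉ L(G), so no ε-production is kept.
For each production, add variants omitting each subset of nullable occurrences: Start → * Z gives * Z | *. Y → ( Z gives ( Z | (. Z → ) Y id gives ) Y id | ) id.

Start → + + | * Z | * | + Start + | + ); Y → id | ( Z | (; Z → id ( | ) Y id | ) id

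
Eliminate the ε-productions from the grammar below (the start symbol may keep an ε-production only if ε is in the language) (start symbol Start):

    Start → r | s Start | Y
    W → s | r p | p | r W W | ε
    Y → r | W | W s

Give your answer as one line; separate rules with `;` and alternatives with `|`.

Start → r | s Start | s | Y | ε; W → s | r p | p | r W W | r W | r; Y → r | W | W s | s

Nullable nonterminals: {Start, W, Y}.
ε ∈ L(G) since Start is nullable, so keep Start → ε.
Expand every rule over subsets of its nullable positions: Start → s Start gives s Start | s. W → r W W gives r W W | r W | r. Y → W s gives W s | s.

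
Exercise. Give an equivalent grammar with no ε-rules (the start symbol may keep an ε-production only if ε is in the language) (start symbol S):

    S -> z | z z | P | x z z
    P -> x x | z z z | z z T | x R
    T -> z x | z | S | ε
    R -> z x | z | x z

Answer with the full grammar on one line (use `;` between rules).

Nullable set = {T}.
ε ∉ L(G), so no ε-production is kept.
For each production, add variants omitting each subset of nullable occurrences: P → z z T gives z z T | z z.

S -> z | z z | P | x z z; P -> x x | z z z | z z T | z z | x R; T -> z x | z | S; R -> z x | z | x z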